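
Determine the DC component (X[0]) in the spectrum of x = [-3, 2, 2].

X[0] = Σ(n=0 to 2) x[n] · ω_3^0 = Σ x[n]
= (-3) + (2) + (2)

X[0] = 1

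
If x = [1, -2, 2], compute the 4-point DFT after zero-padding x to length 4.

Original 3-point DFT: [1, 1.0000+3.4641i, 1.0000-3.4641i]
Zero-padded 4-point DFT provides frequency interpolation.

DFT_4([x, 0, ...]) = [1, -1+2i, 5, -1-2i]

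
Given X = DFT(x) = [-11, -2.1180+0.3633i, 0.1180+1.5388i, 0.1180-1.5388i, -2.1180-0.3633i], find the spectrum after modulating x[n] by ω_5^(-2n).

Modulation property: DFT(ω_5^(-2n)·x[n]) = X[(k-2) mod 5], so circularly shift X by 2 positions.

X[k-2] = [0.1180-1.5388i, -2.1180-0.3633i, -11, -2.1180+0.3633i, 0.1180+1.5388i]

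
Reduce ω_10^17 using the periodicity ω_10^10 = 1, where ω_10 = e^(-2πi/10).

Since ω_10^10 = 1, powers reduce modulo 10.
17 mod 10 = 7
So ω_10^17 = ω_10^7 = e^(-2πi·7/10)

ω_10^17 = ω_10^7 = -0.3090+0.9511i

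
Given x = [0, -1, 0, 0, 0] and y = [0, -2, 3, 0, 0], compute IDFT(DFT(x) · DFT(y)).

(x ⊛ y)[n] = Σ(m=0 to 4) x[m] · y[(n-m) mod 5]

Computing each output sample:
(x ⊛ y)[0] = 0
(x ⊛ y)[1] = 0
(x ⊛ y)[2] = 2
(x ⊛ y)[3] = -3
(x ⊛ y)[4] = 0

x ⊛ y = [0, 0, 2, -3, 0]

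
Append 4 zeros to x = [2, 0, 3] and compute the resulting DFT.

Original 3-point DFT: [5, 0.5000+2.5981i, 0.5000-2.5981i]
Zero-padded 7-point DFT provides frequency interpolation.

DFT_7([x, 0, ...]) = [5, 1.3324-2.9248i, -0.7029+1.3017i, 3.8705+2.3455i, 3.8705-2.3455i, -0.7029-1.3017i, 1.3324+2.9248i]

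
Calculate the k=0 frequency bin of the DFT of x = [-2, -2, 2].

X[0] = Σ(n=0 to 2) x[n] · ω_3^0 = Σ x[n]
= (-2) + (-2) + (2)

X[0] = -2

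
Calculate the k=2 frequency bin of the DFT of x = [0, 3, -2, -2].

X[2] = Σ(n=0 to 3) x[n] · ω_4^(2n) where ω_4 = e^(-2πi/4)
= (0)·ω_4^0 + (3)·ω_4^2 + (-2)·ω_4^4 + (-2)·ω_4^6

X[2] = -3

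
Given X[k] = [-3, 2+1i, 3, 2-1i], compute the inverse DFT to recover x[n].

x[n] = (1/4) Σ(k=0 to 3) X[k] · e^(2πikn/4)

Computing each x[n]:
x[0] = 1
x[1] = -2
x[2] = -1
x[3] = -1

x = [1, -2, -1, -1]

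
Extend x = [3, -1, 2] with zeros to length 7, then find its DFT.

Original 3-point DFT: [4, 2.5000+2.5981i, 2.5000-2.5981i]
Zero-padded 7-point DFT provides frequency interpolation.

DFT_7([x, 0, ...]) = [4, 1.9315-1.1680i, 1.4206+1.8427i, 5.1479+1.9975i, 5.1479-1.9975i, 1.4206-1.8427i, 1.9315+1.1680i]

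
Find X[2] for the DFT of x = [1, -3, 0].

X[2] = Σ(n=0 to 2) x[n] · ω_3^(2n) where ω_3 = e^(-2πi/3)
= (1)·ω_3^0 + (-3)·ω_3^2 + (0)·ω_3^4

X[2] = 2.5000-2.5981i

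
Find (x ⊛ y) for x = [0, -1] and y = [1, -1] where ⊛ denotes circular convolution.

(x ⊛ y)[n] = Σ(m=0 to 1) x[m] · y[(n-m) mod 2]

Computing each output sample:
(x ⊛ y)[0] = 1
(x ⊛ y)[1] = -1

x ⊛ y = [1, -1]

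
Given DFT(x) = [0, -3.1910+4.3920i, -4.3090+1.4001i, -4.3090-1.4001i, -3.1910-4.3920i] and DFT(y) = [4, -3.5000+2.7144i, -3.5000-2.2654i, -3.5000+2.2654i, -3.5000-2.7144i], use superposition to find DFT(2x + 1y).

By linearity: DFT(2x + 1y) = 2·DFT(x) + 1·DFT(y)
= 2·[0, -3.1910+4.3920i, -4.3090+1.4001i, -4.3090-1.4001i, -3.1910-4.3920i] + 1·[4, -3.5000+2.7144i, -3.5000-2.2654i, -3.5000+2.2654i, -3.5000-2.7144i]

Computing element-wise:
Z[0] = 2·(0) + 1·(4) = 4
Z[1] = 2·(-3.1910+4.3920i) + 1·(-3.5000+2.7144i) = -9.8820+11.4984i
Z[2] = 2·(-4.3090+1.4001i) + 1·(-3.5000-2.2654i) = -12.1180+0.5348i
Z[3] = 2·(-4.3090-1.4001i) + 1·(-3.5000+2.2654i) = -12.1180-0.5348i
Z[4] = 2·(-3.1910-4.3920i) + 1·(-3.5000-2.7144i) = -9.8820-11.4984i

DFT(2x + 1y) = 2·X + 1·Y = [4, -9.8820+11.4984i, -12.1180+0.5348i, -12.1180-0.5348i, -9.8820-11.4984i]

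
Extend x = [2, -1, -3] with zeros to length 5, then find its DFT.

Original 3-point DFT: [-2, 4.0000-1.7321i, 4.0000+1.7321i]
Zero-padded 5-point DFT provides frequency interpolation.

DFT_5([x, 0, ...]) = [-2, 4.1180+2.7144i, 1.8820-2.2654i, 1.8820+2.2654i, 4.1180-2.7144i]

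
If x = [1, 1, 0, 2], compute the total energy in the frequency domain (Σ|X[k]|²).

Parseval: Σ|x[n]|² = (1/N)Σ|X[k]|², so Σ|X[k]|² = N·Σ|x[n]|² = 4·6.0000

Σ|X[k]|² = N·Σ|x[n]|² = 4·6.0000 = 24.0000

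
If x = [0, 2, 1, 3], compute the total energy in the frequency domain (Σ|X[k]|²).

Parseval: Σ|x[n]|² = (1/N)Σ|X[k]|², so Σ|X[k]|² = N·Σ|x[n]|² = 4·14.0000

Σ|X[k]|² = N·Σ|x[n]|² = 4·14.0000 = 56.0000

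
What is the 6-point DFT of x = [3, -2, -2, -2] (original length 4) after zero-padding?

Original 4-point DFT: [-3, 5, 5, 5]
Zero-padded 6-point DFT provides frequency interpolation.

DFT_6([x, 0, ...]) = [-3, 5.0000+3.4641i, 3, 5, 3, 5.0000-3.4641i]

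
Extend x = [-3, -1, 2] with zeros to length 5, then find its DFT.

Original 3-point DFT: [-2, -3.5000+2.5981i, -3.5000-2.5981i]
Zero-padded 5-point DFT provides frequency interpolation.

DFT_5([x, 0, ...]) = [-2, -4.9271-0.2245i, -1.5729+2.4899i, -1.5729-2.4899i, -4.9271+0.2245i]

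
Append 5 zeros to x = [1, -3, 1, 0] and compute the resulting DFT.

Original 4-point DFT: [-1, 3i, 5, -3i]
Zero-padded 9-point DFT provides frequency interpolation.

DFT_9([x, 0, ...]) = [-1, -1.1245+0.9436i, -0.4606+2.6124i, 2.0000+3.4641i, 4.5851+1.6688i, 4.5851-1.6688i, 2.0000-3.4641i, -0.4606-2.6124i, -1.1245-0.9436i]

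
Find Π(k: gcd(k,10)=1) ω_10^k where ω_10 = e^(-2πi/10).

The primitive 10th roots of unity are ω_10^k for k coprime to 10: k ∈ {1, 3, 7, 9}
Their product equals the constant term of the cyclotomic polynomial Φ_10(x) up to sign.
For n ≥ 3, the product of all primitive nth roots of unity is 1. (For n=1 it is 1; for n=2 it is -1.)

1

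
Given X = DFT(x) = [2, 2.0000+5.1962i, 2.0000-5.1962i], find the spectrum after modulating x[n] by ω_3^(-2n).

Modulation property: DFT(ω_3^(-2n)·x[n]) = X[(k-2) mod 3], so circularly shift X by 2 positions.

X[k-2] = [2.0000+5.1962i, 2.0000-5.1962i, 2]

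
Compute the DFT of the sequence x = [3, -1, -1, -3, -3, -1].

X[k] = Σ(n=0 to 5) x[n] · ω_6^(nk)
where ω_6 = e^(-2πi/6)

Computing each X[k]:
X[0] = -6
X[1] = 7.0000-1.7321i
X[2] = 3.0000+1.7321i
X[3] = 4
X[4] = 3.0000-1.7321i
X[5] = 7.0000+1.7321i

X = [-6, 7.0000-1.7321i, 3.0000+1.7321i, 4, 3.0000-1.7321i, 7.0000+1.7321i]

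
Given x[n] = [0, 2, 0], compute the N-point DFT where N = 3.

X[k] = Σ(n=0 to 2) x[n] · ω_3^(nk)
where ω_3 = e^(-2πi/3)

Computing each X[k]:
X[0] = 2
X[1] = -1.0000-1.7321i
X[2] = -1.0000+1.7321i

X = [2, -1.0000-1.7321i, -1.0000+1.7321i]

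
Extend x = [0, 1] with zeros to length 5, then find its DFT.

Original 2-point DFT: [1, -1]
Zero-padded 5-point DFT provides frequency interpolation.

DFT_5([x, 0, ...]) = [1, 0.3090-0.9511i, -0.8090-0.5878i, -0.8090+0.5878i, 0.3090+0.9511i]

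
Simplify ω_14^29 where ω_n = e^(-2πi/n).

Since ω_14^14 = 1, powers reduce modulo 14.
29 mod 14 = 1
So ω_14^29 = ω_14^1 = e^(-2πi·1/14)

ω_14^29 = ω_14^1 = 0.9010-0.4339i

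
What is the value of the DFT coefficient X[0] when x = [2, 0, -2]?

X[0] = Σ(n=0 to 2) x[n] · ω_3^0 = Σ x[n]
= (2) + (0) + (-2)

X[0] = 0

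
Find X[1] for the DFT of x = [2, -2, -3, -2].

X[1] = Σ(n=0 to 3) x[n] · ω_4^(1n) where ω_4 = e^(-2πi/4)
= (2)·ω_4^0 + (-2)·ω_4^1 + (-3)·ω_4^2 + (-2)·ω_4^3

X[1] = 5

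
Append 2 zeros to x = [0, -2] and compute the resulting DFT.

Original 2-point DFT: [-2, 2]
Zero-padded 4-point DFT provides frequency interpolation.

DFT_4([x, 0, ...]) = [-2, 2i, 2, -2i]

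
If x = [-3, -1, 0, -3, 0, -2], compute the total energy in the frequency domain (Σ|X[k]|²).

Parseval: Σ|x[n]|² = (1/N)Σ|X[k]|², so Σ|X[k]|² = N·Σ|x[n]|² = 6·23.0000

Σ|X[k]|² = N·Σ|x[n]|² = 6·23.0000 = 138.0000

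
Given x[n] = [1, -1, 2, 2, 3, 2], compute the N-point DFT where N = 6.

X[k] = Σ(n=0 to 5) x[n] · ω_6^(nk)
where ω_6 = e^(-2πi/6)

Computing each X[k]:
X[0] = 9
X[1] = -3.0000+3.4641i
X[2] = 1.7321i
X[3] = 3
X[4] = -1.7321i
X[5] = -3.0000-3.4641i

X = [9, -3.0000+3.4641i, 1.7321i, 3, -1.7321i, -3.0000-3.4641i]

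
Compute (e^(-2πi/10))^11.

Since ω_10^10 = 1, powers reduce modulo 10.
11 mod 10 = 1
So ω_10^11 = ω_10^1 = e^(-2πi·1/10)

ω_10^11 = ω_10^1 = 0.8090-0.5878i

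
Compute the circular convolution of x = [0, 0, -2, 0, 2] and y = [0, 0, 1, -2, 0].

(x ⊛ y)[n] = Σ(m=0 to 4) x[m] · y[(n-m) mod 5]

Computing each output sample:
(x ⊛ y)[0] = 4
(x ⊛ y)[1] = 2
(x ⊛ y)[2] = -4
(x ⊛ y)[3] = 0
(x ⊛ y)[4] = -2

x ⊛ y = [4, 2, -4, 0, -2]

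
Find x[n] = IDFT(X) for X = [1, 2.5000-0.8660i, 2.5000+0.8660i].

x[n] = (1/3) Σ(k=0 to 2) X[k] · e^(2πikn/3)

Computing each x[n]:
x[0] = 2
x[1] = 0
x[2] = -1

x = [2, 0, -1]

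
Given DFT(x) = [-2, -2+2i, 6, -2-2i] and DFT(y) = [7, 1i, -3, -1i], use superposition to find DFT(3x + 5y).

By linearity: DFT(3x + 5y) = 3·DFT(x) + 5·DFT(y)
= 3·[-2, -2+2i, 6, -2-2i] + 5·[7, 1i, -3, -1i]

Computing element-wise:
Z[0] = 3·(-2) + 5·(7) = 29
Z[1] = 3·(-2+2i) + 5·(1i) = -6+11i
Z[2] = 3·(6) + 5·(-3) = 3
Z[3] = 3·(-2-2i) + 5·(-1i) = -6-11i

DFT(3x + 5y) = 3·X + 5·Y = [29, -6+11i, 3, -6-11i]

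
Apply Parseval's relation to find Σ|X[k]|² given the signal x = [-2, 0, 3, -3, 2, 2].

Parseval: Σ|x[n]|² = (1/N)Σ|X[k]|², so Σ|X[k]|² = N·Σ|x[n]|² = 6·30.0000

Σ|X[k]|² = N·Σ|x[n]|² = 6·30.0000 = 180.0000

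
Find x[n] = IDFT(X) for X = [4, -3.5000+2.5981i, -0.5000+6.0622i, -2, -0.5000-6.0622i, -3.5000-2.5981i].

x[n] = (1/6) Σ(k=0 to 5) X[k] · e^(2πikn/6)

Computing each x[n]:
x[0] = -1
x[1] = -2
x[2] = 2
x[3] = 2
x[4] = 0
x[5] = 3

x = [-1, -2, 2, 2, 0, 3]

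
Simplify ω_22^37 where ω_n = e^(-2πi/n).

Since ω_22^22 = 1, powers reduce modulo 22.
37 mod 22 = 15
So ω_22^37 = ω_22^15 = e^(-2πi·15/22)

ω_22^37 = ω_22^15 = -0.4154+0.9096i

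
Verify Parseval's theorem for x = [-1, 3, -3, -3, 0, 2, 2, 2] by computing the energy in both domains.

Time domain:
Σ|x[n]|² = |-1|² + |3|² + |-3|² + |-3|² + |0|² + |2|² + |2|² + |2|² = 40.0000

Frequency domain:
(1/8)Σ|X[k]|² = (1/8)(|2|² + |3.2426+7.8284i|² + |-6i|² + |-5.2426-2.1716i|² + |-6|² + |-5.2426+2.1716i|² + |6i|² + |3.2426-7.8284i|²) = (1/8)·320.0000 = 40.0000

Both sides agree, confirming Parseval's theorem.

Σ|x[n]|² = (1/N)Σ|X[k]|² = 40.0000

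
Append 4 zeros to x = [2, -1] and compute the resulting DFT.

Original 2-point DFT: [1, 3]
Zero-padded 6-point DFT provides frequency interpolation.

DFT_6([x, 0, ...]) = [1, 1.5000+0.8660i, 2.5000+0.8660i, 3, 2.5000-0.8660i, 1.5000-0.8660i]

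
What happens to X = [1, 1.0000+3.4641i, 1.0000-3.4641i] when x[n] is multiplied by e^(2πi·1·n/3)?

Modulation property: DFT(ω_3^(-1n)·x[n]) = X[(k-1) mod 3], so circularly shift X by 1 positions.

X[k-1] = [1.0000-3.4641i, 1, 1.0000+3.4641i]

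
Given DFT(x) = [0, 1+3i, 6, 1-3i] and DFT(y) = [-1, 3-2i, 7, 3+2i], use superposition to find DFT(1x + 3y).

By linearity: DFT(1x + 3y) = 1·DFT(x) + 3·DFT(y)
= 1·[0, 1+3i, 6, 1-3i] + 3·[-1, 3-2i, 7, 3+2i]

Computing element-wise:
Z[0] = 1·(0) + 3·(-1) = -3
Z[1] = 1·(1+3i) + 3·(3-2i) = 10-3i
Z[2] = 1·(6) + 3·(7) = 27
Z[3] = 1·(1-3i) + 3·(3+2i) = 10+3i

DFT(1x + 3y) = 1·X + 3·Y = [-3, 10-3i, 27, 10+3i]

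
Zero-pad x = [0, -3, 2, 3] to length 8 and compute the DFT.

Original 4-point DFT: [2, -2+6i, 2, -2-6i]
Zero-padded 8-point DFT provides frequency interpolation.

DFT_8([x, 0, ...]) = [2, -4.2426-2.0000i, -2+6i, 4.2426+2.0000i, 2, 4.2426-2.0000i, -2-6i, -4.2426+2.0000i]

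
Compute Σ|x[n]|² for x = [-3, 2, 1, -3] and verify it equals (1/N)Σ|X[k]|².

Time domain:
Σ|x[n]|² = |-3|² + |2|² + |1|² + |-3|² = 23.0000

Frequency domain:
(1/4)Σ|X[k]|² = (1/4)(|-3|² + |-4-5i|² + |-1|² + |-4+5i|²) = (1/4)·92.0000 = 23.0000

Both sides agree, confirming Parseval's theorem.

Σ|x[n]|² = (1/N)Σ|X[k]|² = 23.0000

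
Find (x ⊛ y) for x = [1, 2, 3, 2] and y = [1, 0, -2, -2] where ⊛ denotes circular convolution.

(x ⊛ y)[n] = Σ(m=0 to 3) x[m] · y[(n-m) mod 4]

Computing each output sample:
(x ⊛ y)[0] = -9
(x ⊛ y)[1] = -8
(x ⊛ y)[2] = -3
(x ⊛ y)[3] = -4

x ⊛ y = [-9, -8, -3, -4]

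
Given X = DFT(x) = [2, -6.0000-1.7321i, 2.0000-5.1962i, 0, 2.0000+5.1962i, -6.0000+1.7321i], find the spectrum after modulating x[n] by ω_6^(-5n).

Modulation property: DFT(ω_6^(-5n)·x[n]) = X[(k-5) mod 6], so circularly shift X by 5 positions.

X[k-5] = [-6.0000-1.7321i, 2.0000-5.1962i, 0, 2.0000+5.1962i, -6.0000+1.7321i, 2]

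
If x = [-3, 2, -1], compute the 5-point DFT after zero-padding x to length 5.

Original 3-point DFT: [-2, -3.5000-2.5981i, -3.5000+2.5981i]
Zero-padded 5-point DFT provides frequency interpolation.

DFT_5([x, 0, ...]) = [-2, -1.5729-1.3143i, -4.9271-2.1266i, -4.9271+2.1266i, -1.5729+1.3143i]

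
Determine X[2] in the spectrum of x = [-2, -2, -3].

X[2] = Σ(n=0 to 2) x[n] · ω_3^(2n) where ω_3 = e^(-2πi/3)
= (-2)·ω_3^0 + (-2)·ω_3^2 + (-3)·ω_3^4

X[2] = 0.5000+0.8660i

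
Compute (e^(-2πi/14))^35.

Since ω_14^14 = 1, powers reduce modulo 14.
35 mod 14 = 7
So ω_14^35 = ω_14^7 = e^(-2πi·7/14)

ω_14^35 = ω_14^7 = -1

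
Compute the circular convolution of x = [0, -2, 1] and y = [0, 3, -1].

(x ⊛ y)[n] = Σ(m=0 to 2) x[m] · y[(n-m) mod 3]

Computing each output sample:
(x ⊛ y)[0] = 5
(x ⊛ y)[1] = -1
(x ⊛ y)[2] = -6

x ⊛ y = [5, -1, -6]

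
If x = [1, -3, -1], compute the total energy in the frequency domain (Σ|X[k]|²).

Parseval: Σ|x[n]|² = (1/N)Σ|X[k]|², so Σ|X[k]|² = N·Σ|x[n]|² = 3·11.0000

Σ|X[k]|² = N·Σ|x[n]|² = 3·11.0000 = 33.0000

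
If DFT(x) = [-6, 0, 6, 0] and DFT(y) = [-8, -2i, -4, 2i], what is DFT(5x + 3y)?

By linearity: DFT(5x + 3y) = 5·DFT(x) + 3·DFT(y)
= 5·[-6, 0, 6, 0] + 3·[-8, -2i, -4, 2i]

Computing element-wise:
Z[0] = 5·(-6) + 3·(-8) = -54
Z[1] = 5·(0) + 3·(-2i) = -6i
Z[2] = 5·(6) + 3·(-4) = 18
Z[3] = 5·(0) + 3·(2i) = 6i

DFT(5x + 3y) = 5·X + 3·Y = [-54, -6i, 18, 6i]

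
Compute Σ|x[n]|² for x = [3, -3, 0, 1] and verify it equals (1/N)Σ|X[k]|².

Time domain:
Σ|x[n]|² = |3|² + |-3|² + |0|² + |1|² = 19.0000

Frequency domain:
(1/4)Σ|X[k]|² = (1/4)(|1|² + |3+4i|² + |5|² + |3-4i|²) = (1/4)·76.0000 = 19.0000

Both sides agree, confirming Parseval's theorem.

Σ|x[n]|² = (1/N)Σ|X[k]|² = 19.0000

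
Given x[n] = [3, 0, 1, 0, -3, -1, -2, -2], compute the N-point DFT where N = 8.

X[k] = Σ(n=0 to 7) x[n] · ω_8^(nk)
where ω_8 = e^(-2πi/8)

Computing each X[k]:
X[0] = -4
X[1] = 5.2929-5.1213i
X[2] = 1-1i
X[3] = 6.7071+0.8787i
X[4] = 2
X[5] = 6.7071-0.8787i
X[6] = 1+1i
X[7] = 5.2929+5.1213i

X = [-4, 5.2929-5.1213i, 1-1i, 6.7071+0.8787i, 2, 6.7071-0.8787i, 1+1i, 5.2929+5.1213i]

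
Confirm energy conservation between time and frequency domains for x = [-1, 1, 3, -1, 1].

Time domain:
Σ|x[n]|² = |-1|² + |1|² + |3|² + |-1|² + |1|² = 13.0000

Frequency domain:
(1/5)Σ|X[k]|² = (1/5)(|3|² + |-2.0000-2.3511i|² + |-2.0000+3.8042i|² + |-2.0000-3.8042i|² + |-2.0000+2.3511i|²) = (1/5)·65.0000 = 13.0000

Both sides agree, confirming Parseval's theorem.

Σ|x[n]|² = (1/N)Σ|X[k]|² = 13.0000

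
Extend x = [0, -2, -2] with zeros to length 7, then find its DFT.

Original 3-point DFT: [-4, 2, 2]
Zero-padded 7-point DFT provides frequency interpolation.

DFT_7([x, 0, ...]) = [-4, -0.8019+3.5135i, 2.2470+1.0821i, 0.5550-0.6959i, 0.5550+0.6959i, 2.2470-1.0821i, -0.8019-3.5135i]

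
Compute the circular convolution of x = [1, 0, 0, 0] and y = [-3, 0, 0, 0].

(x ⊛ y)[n] = Σ(m=0 to 3) x[m] · y[(n-m) mod 4]

Computing each output sample:
(x ⊛ y)[0] = -3
(x ⊛ y)[1] = 0
(x ⊛ y)[2] = 0
(x ⊛ y)[3] = 0

x ⊛ y = [-3, 0, 0, 0]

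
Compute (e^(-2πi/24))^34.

Since ω_24^24 = 1, powers reduce modulo 24.
34 mod 24 = 10
So ω_24^34 = ω_24^10 = e^(-2πi·10/24)

ω_24^34 = ω_24^10 = -0.8660-0.5000i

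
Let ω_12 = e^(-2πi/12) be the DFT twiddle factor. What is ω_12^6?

ω_12^6 = e^(-2πi·6/12)
= cos(-2π·6/12) + i·sin(-2π·6/12)
= cos(-12π/12) + i·sin(-12π/12)

ω_12^6 = cos(-12π/12) + i·sin(-12π/12) = -1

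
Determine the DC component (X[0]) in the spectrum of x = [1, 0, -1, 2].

X[0] = Σ(n=0 to 3) x[n] · ω_4^0 = Σ x[n]
= (1) + (0) + (-1) + (2)

X[0] = 2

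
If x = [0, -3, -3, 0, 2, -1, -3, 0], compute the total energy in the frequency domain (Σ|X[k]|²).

Parseval: Σ|x[n]|² = (1/N)Σ|X[k]|², so Σ|X[k]|² = N·Σ|x[n]|² = 8·32.0000

Σ|X[k]|² = N·Σ|x[n]|² = 8·32.0000 = 256.0000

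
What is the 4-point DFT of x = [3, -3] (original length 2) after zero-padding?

Original 2-point DFT: [0, 6]
Zero-padded 4-point DFT provides frequency interpolation.

DFT_4([x, 0, ...]) = [0, 3+3i, 6, 3-3i]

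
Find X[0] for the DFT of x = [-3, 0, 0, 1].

X[0] = Σ(n=0 to 3) x[n] · ω_4^0 = Σ x[n]
= (-3) + (0) + (0) + (1)

X[0] = -2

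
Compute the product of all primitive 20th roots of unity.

The primitive 20th roots of unity are ω_20^k for k coprime to 20: k ∈ {1, 3, 7, 9, 11, 13, 17, 19}
Their product equals the constant term of the cyclotomic polynomial Φ_20(x) up to sign.
For n ≥ 3, the product of all primitive nth roots of unity is 1. (For n=1 it is 1; for n=2 it is -1.)

1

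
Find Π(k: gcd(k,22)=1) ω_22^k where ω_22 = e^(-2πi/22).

The primitive 22nd roots of unity are ω_22^k for k coprime to 22: k ∈ {1, 3, 5, 7, 9, 13, 15, 17, 19, 21}
Their product equals the constant term of the cyclotomic polynomial Φ_22(x) up to sign.
For n ≥ 3, the product of all primitive nth roots of unity is 1. (For n=1 it is 1; for n=2 it is -1.)

1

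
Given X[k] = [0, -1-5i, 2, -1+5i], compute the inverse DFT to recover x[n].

x[n] = (1/4) Σ(k=0 to 3) X[k] · e^(2πikn/4)

Computing each x[n]:
x[0] = 0
x[1] = 2
x[2] = 1
x[3] = -3

x = [0, 2, 1, -3]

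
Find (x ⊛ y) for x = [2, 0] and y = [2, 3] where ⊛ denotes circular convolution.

(x ⊛ y)[n] = Σ(m=0 to 1) x[m] · y[(n-m) mod 2]

Computing each output sample:
(x ⊛ y)[0] = 4
(x ⊛ y)[1] = 6

x ⊛ y = [4, 6]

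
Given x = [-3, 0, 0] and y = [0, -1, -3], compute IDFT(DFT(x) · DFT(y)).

(x ⊛ y)[n] = Σ(m=0 to 2) x[m] · y[(n-m) mod 3]

Computing each output sample:
(x ⊛ y)[0] = 0
(x ⊛ y)[1] = 3
(x ⊛ y)[2] = 9

x ⊛ y = [0, 3, 9]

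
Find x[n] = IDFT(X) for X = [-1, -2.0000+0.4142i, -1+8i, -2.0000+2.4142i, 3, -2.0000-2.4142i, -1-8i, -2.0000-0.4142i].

x[n] = (1/8) Σ(k=0 to 7) X[k] · e^(2πikn/8)

Computing each x[n]:
x[0] = -1
x[1] = -3
x[2] = 1
x[3] = 1
x[4] = 1
x[5] = -2
x[6] = 0
x[7] = 2

x = [-1, -3, 1, 1, 1, -2, 0, 2]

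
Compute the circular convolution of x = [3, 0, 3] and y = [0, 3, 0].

(x ⊛ y)[n] = Σ(m=0 to 2) x[m] · y[(n-m) mod 3]

Computing each output sample:
(x ⊛ y)[0] = 9
(x ⊛ y)[1] = 9
(x ⊛ y)[2] = 0

x ⊛ y = [9, 9, 0]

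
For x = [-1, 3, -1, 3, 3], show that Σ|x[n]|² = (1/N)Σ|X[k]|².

Time domain:
Σ|x[n]|² = |-1|² + |3|² + |-1|² + |3|² + |3|² = 29.0000

Frequency domain:
(1/5)Σ|X[k]|² = (1/5)(|7|² + |-0.7639+2.3511i|² + |-5.2361-3.8042i|² + |-5.2361+3.8042i|² + |-0.7639-2.3511i|²) = (1/5)·145.0000 = 29.0000

Both sides agree, confirming Parseval's theorem.

Σ|x[n]|² = (1/N)Σ|X[k]|² = 29.0000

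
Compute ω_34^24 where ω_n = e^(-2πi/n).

ω_34^24 = e^(-2πi·24/34)
= cos(-2π·24/34) + i·sin(-2π·24/34)
= cos(-48π/34) + i·sin(-48π/34)

ω_34^24 = cos(-48π/34) + i·sin(-48π/34) = -0.2737+0.9618i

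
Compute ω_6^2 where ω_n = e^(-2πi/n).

ω_6^2 = e^(-2πi·2/6)
= cos(-2π·2/6) + i·sin(-2π·2/6)
= cos(-4π/6) + i·sin(-4π/6)

ω_6^2 = cos(-4π/6) + i·sin(-4π/6) = -0.5000-0.8660i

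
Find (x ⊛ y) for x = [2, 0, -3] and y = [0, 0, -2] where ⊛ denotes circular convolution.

(x ⊛ y)[n] = Σ(m=0 to 2) x[m] · y[(n-m) mod 3]

Computing each output sample:
(x ⊛ y)[0] = 0
(x ⊛ y)[1] = 6
(x ⊛ y)[2] = -4

x ⊛ y = [0, 6, -4]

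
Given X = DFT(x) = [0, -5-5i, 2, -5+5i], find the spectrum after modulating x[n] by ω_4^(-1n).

Modulation property: DFT(ω_4^(-1n)·x[n]) = X[(k-1) mod 4], so circularly shift X by 1 positions.

X[k-1] = [-5+5i, 0, -5-5i, 2]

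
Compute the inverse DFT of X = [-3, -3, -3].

x[n] = (1/3) Σ(k=0 to 2) X[k] · e^(2πikn/3)

Computing each x[n]:
x[0] = -3
x[1] = 0
x[2] = 0

x = [-3, 0, 0]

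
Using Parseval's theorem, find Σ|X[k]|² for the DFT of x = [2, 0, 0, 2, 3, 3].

Parseval: Σ|x[n]|² = (1/N)Σ|X[k]|², so Σ|X[k]|² = N·Σ|x[n]|² = 6·26.0000

Σ|X[k]|² = N·Σ|x[n]|² = 6·26.0000 = 156.0000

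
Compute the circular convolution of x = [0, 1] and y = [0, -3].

(x ⊛ y)[n] = Σ(m=0 to 1) x[m] · y[(n-m) mod 2]

Computing each output sample:
(x ⊛ y)[0] = -3
(x ⊛ y)[1] = 0

x ⊛ y = [-3, 0]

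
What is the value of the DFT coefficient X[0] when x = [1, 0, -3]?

X[0] = Σ(n=0 to 2) x[n] · ω_3^0 = Σ x[n]
= (1) + (0) + (-3)

X[0] = -2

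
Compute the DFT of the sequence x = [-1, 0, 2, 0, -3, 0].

X[k] = Σ(n=0 to 5) x[n] · ω_6^(nk)
where ω_6 = e^(-2πi/6)

Computing each X[k]:
X[0] = -2
X[1] = -0.5000-4.3301i
X[2] = -0.5000+4.3301i
X[3] = -2
X[4] = -0.5000-4.3301i
X[5] = -0.5000+4.3301i

X = [-2, -0.5000-4.3301i, -0.5000+4.3301i, -2, -0.5000-4.3301i, -0.5000+4.3301i]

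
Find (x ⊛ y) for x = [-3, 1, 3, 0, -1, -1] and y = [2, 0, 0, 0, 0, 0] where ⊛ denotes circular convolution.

(x ⊛ y)[n] = Σ(m=0 to 5) x[m] · y[(n-m) mod 6]

Computing each output sample:
(x ⊛ y)[0] = -6
(x ⊛ y)[1] = 2
(x ⊛ y)[2] = 6
(x ⊛ y)[3] = 0
(x ⊛ y)[4] = -2
(x ⊛ y)[5] = -2

x ⊛ y = [-6, 2, 6, 0, -2, -2]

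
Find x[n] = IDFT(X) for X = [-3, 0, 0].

x[n] = (1/3) Σ(k=0 to 2) X[k] · e^(2πikn/3)

Computing each x[n]:
x[0] = -1
x[1] = -1
x[2] = -1

x = [-1, -1, -1]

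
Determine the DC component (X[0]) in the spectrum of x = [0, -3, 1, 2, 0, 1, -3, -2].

X[0] = Σ(n=0 to 7) x[n] · ω_8^0 = Σ x[n]
= (0) + (-3) + (1) + (2) + (0) + (1) + (-3) + (-2)

X[0] = -4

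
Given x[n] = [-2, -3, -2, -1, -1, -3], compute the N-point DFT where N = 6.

X[k] = Σ(n=0 to 5) x[n] · ω_6^(nk)
where ω_6 = e^(-2πi/6)

Computing each X[k]:
X[0] = -12
X[1] = -2.5000+0.8660i
X[2] = 1.5000-0.8660i
X[3] = 2
X[4] = 1.5000+0.8660i
X[5] = -2.5000-0.8660i

X = [-12, -2.5000+0.8660i, 1.5000-0.8660i, 2, 1.5000+0.8660i, -2.5000-0.8660i]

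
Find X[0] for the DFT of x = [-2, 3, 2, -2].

X[0] = Σ(n=0 to 3) x[n] · ω_4^0 = Σ x[n]
= (-2) + (3) + (2) + (-2)

X[0] = 1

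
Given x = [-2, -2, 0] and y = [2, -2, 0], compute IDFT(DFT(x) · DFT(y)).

(x ⊛ y)[n] = Σ(m=0 to 2) x[m] · y[(n-m) mod 3]

Computing each output sample:
(x ⊛ y)[0] = -4
(x ⊛ y)[1] = 0
(x ⊛ y)[2] = 4

x ⊛ y = [-4, 0, 4]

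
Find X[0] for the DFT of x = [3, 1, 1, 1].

X[0] = Σ(n=0 to 3) x[n] · ω_4^0 = Σ x[n]
= (3) + (1) + (1) + (1)

X[0] = 6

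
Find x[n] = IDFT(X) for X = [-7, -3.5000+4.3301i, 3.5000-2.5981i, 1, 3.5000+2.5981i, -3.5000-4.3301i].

x[n] = (1/6) Σ(k=0 to 5) X[k] · e^(2πikn/6)

Computing each x[n]:
x[0] = -1
x[1] = -3
x[2] = -3
x[3] = 1
x[4] = 1
x[5] = -2

x = [-1, -3, -3, 1, 1, -2]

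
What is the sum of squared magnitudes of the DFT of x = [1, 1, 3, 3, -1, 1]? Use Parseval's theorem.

Parseval: Σ|x[n]|² = (1/N)Σ|X[k]|², so Σ|X[k]|² = N·Σ|x[n]|² = 6·22.0000

Σ|X[k]|² = N·Σ|x[n]|² = 6·22.0000 = 132.0000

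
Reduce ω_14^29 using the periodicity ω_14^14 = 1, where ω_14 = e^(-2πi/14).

Since ω_14^14 = 1, powers reduce modulo 14.
29 mod 14 = 1
So ω_14^29 = ω_14^1 = e^(-2πi·1/14)

ω_14^29 = ω_14^1 = 0.9010-0.4339i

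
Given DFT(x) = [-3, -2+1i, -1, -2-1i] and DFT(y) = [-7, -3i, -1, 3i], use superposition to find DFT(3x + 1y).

By linearity: DFT(3x + 1y) = 3·DFT(x) + 1·DFT(y)
= 3·[-3, -2+1i, -1, -2-1i] + 1·[-7, -3i, -1, 3i]

Computing element-wise:
Z[0] = 3·(-3) + 1·(-7) = -16
Z[1] = 3·(-2+1i) + 1·(-3i) = -6
Z[2] = 3·(-1) + 1·(-1) = -4
Z[3] = 3·(-2-1i) + 1·(3i) = -6

DFT(3x + 1y) = 3·X + 1·Y = [-16, -6, -4, -6]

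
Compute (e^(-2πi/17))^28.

Since ω_17^17 = 1, powers reduce modulo 17.
28 mod 17 = 11
So ω_17^28 = ω_17^11 = e^(-2πi·11/17)

ω_17^28 = ω_17^11 = -0.6026+0.7980i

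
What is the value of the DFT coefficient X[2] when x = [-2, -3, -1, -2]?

X[2] = Σ(n=0 to 3) x[n] · ω_4^(2n) where ω_4 = e^(-2πi/4)
= (-2)·ω_4^0 + (-3)·ω_4^2 + (-1)·ω_4^4 + (-2)·ω_4^6

X[2] = 2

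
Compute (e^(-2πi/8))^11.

Since ω_8^8 = 1, powers reduce modulo 8.
11 mod 8 = 3
So ω_8^11 = ω_8^3 = e^(-2πi·3/8)

ω_8^11 = ω_8^3 = -0.7071-0.7071i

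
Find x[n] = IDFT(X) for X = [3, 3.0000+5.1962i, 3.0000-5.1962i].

x[n] = (1/3) Σ(k=0 to 2) X[k] · e^(2πikn/3)

Computing each x[n]:
x[0] = 3
x[1] = -3
x[2] = 3

x = [3, -3, 3]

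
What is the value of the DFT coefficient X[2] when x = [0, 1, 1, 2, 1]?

X[2] = Σ(n=0 to 4) x[n] · ω_5^(2n) where ω_5 = e^(-2πi/5)
= (0)·ω_5^0 + (1)·ω_5^2 + (1)·ω_5^4 + (2)·ω_5^6 + (1)·ω_5^8

X[2] = -0.6910-0.9511i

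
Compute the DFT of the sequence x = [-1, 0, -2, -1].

X[k] = Σ(n=0 to 3) x[n] · ω_4^(nk)
where ω_4 = e^(-2πi/4)

Computing each X[k]:
X[0] = -4
X[1] = 1-1i
X[2] = -2
X[3] = 1+1i

X = [-4, 1-1i, -2, 1+1i]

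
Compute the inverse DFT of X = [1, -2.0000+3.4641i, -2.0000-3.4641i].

x[n] = (1/3) Σ(k=0 to 2) X[k] · e^(2πikn/3)

Computing each x[n]:
x[0] = -1
x[1] = -1
x[2] = 3

x = [-1, -1, 3]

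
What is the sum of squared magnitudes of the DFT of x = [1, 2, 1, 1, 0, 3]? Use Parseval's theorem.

Parseval: Σ|x[n]|² = (1/N)Σ|X[k]|², so Σ|X[k]|² = N·Σ|x[n]|² = 6·16.0000

Σ|X[k]|² = N·Σ|x[n]|² = 6·16.0000 = 96.0000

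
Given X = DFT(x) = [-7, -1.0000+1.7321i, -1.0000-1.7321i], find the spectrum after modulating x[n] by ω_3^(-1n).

Modulation property: DFT(ω_3^(-1n)·x[n]) = X[(k-1) mod 3], so circularly shift X by 1 positions.

X[k-1] = [-1.0000-1.7321i, -7, -1.0000+1.7321i]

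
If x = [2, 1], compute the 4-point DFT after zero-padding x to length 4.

Original 2-point DFT: [3, 1]
Zero-padded 4-point DFT provides frequency interpolation.

DFT_4([x, 0, ...]) = [3, 2-1i, 1, 2+1i]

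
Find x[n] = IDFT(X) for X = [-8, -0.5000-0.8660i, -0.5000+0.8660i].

x[n] = (1/3) Σ(k=0 to 2) X[k] · e^(2πikn/3)

Computing each x[n]:
x[0] = -3
x[1] = -2
x[2] = -3

x = [-3, -2, -3]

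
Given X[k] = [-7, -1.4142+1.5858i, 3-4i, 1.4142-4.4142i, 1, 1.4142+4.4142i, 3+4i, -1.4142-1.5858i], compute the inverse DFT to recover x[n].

x[n] = (1/8) Σ(k=0 to 7) X[k] · e^(2πikn/8)

Computing each x[n]:
x[0] = 0
x[1] = 0
x[2] = -3
x[3] = -1
x[4] = 0
x[5] = 0
x[6] = 0
x[7] = -3

x = [0, 0, -3, -1, 0, 0, 0, -3]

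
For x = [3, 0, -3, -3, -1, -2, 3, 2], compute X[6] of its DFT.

X[6] = Σ(n=0 to 7) x[n] · ω_8^(6n) where ω_8 = e^(-2πi/8)
= (3)·ω_8^0 + (0)·ω_8^6 + (-3)·ω_8^12 + (-3)·ω_8^18 + (-1)·ω_8^24 + (-2)·ω_8^30 + (3)·ω_8^36 + (2)·ω_8^42

X[6] = 2-1i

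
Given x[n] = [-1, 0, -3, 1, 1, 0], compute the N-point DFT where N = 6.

X[k] = Σ(n=0 to 5) x[n] · ω_6^(nk)
where ω_6 = e^(-2πi/6)

Computing each X[k]:
X[0] = -2
X[1] = -1.0000+3.4641i
X[2] = 1.0000-3.4641i
X[3] = -4
X[4] = 1.0000+3.4641i
X[5] = -1.0000-3.4641i

X = [-2, -1.0000+3.4641i, 1.0000-3.4641i, -4, 1.0000+3.4641i, -1.0000-3.4641i]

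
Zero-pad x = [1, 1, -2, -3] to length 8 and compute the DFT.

Original 4-point DFT: [-3, 3-4i, 1, 3+4i]
Zero-padded 8-point DFT provides frequency interpolation.

DFT_8([x, 0, ...]) = [-3, 3.8284+3.4142i, 3-4i, -1.8284-0.5858i, 1, -1.8284+0.5858i, 3+4i, 3.8284-3.4142i]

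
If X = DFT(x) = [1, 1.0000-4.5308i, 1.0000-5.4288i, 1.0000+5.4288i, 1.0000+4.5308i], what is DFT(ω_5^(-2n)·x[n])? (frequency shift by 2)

Modulation property: DFT(ω_5^(-2n)·x[n]) = X[(k-2) mod 5], so circularly shift X by 2 positions.

X[k-2] = [1.0000+5.4288i, 1.0000+4.5308i, 1, 1.0000-4.5308i, 1.0000-5.4288i]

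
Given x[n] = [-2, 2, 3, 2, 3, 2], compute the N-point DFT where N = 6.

X[k] = Σ(n=0 to 5) x[n] · ω_6^(nk)
where ω_6 = e^(-2πi/6)

Computing each X[k]:
X[0] = 10
X[1] = -5
X[2] = -5
X[3] = -2
X[4] = -5
X[5] = -5

X = [10, -5, -5, -2, -5, -5]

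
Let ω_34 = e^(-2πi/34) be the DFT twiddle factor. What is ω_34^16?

ω_34^16 = e^(-2πi·16/34)
= cos(-2π·16/34) + i·sin(-2π·16/34)
= cos(-32π/34) + i·sin(-32π/34)

ω_34^16 = cos(-32π/34) + i·sin(-32π/34) = -0.9830-0.1837i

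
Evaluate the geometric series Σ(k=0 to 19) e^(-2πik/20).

Sum of all nth roots of unity equals 0 for n > 1 (geometric series with r ≠ 1).

0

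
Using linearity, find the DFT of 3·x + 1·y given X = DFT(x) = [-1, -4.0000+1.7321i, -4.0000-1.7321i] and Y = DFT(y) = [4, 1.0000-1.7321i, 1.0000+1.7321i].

By linearity: DFT(3x + 1y) = 3·DFT(x) + 1·DFT(y)
= 3·[-1, -4.0000+1.7321i, -4.0000-1.7321i] + 1·[4, 1.0000-1.7321i, 1.0000+1.7321i]

Computing element-wise:
Z[0] = 3·(-1) + 1·(4) = 1
Z[1] = 3·(-4.0000+1.7321i) + 1·(1.0000-1.7321i) = -11.0000+3.4642i
Z[2] = 3·(-4.0000-1.7321i) + 1·(1.0000+1.7321i) = -11.0000-3.4642i

DFT(3x + 1y) = 3·X + 1·Y = [1, -11.0000+3.4642i, -11.0000-3.4642i]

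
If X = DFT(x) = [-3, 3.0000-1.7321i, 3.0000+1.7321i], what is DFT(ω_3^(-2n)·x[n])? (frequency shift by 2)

Modulation property: DFT(ω_3^(-2n)·x[n]) = X[(k-2) mod 3], so circularly shift X by 2 positions.

X[k-2] = [3.0000-1.7321i, 3.0000+1.7321i, -3]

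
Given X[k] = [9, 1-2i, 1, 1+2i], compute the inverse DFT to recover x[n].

x[n] = (1/4) Σ(k=0 to 3) X[k] · e^(2πikn/4)

Computing each x[n]:
x[0] = 3
x[1] = 3
x[2] = 2
x[3] = 1

x = [3, 3, 2, 1]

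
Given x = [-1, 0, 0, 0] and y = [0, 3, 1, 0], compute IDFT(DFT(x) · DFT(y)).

(x ⊛ y)[n] = Σ(m=0 to 3) x[m] · y[(n-m) mod 4]

Computing each output sample:
(x ⊛ y)[0] = 0
(x ⊛ y)[1] = -3
(x ⊛ y)[2] = -1
(x ⊛ y)[3] = 0

x ⊛ y = [0, -3, -1, 0]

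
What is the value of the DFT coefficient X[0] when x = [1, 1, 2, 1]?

X[0] = Σ(n=0 to 3) x[n] · ω_4^0 = Σ x[n]
= (1) + (1) + (2) + (1)

X[0] = 5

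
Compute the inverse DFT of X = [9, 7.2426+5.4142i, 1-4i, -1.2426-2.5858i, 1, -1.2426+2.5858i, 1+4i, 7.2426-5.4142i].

x[n] = (1/8) Σ(k=0 to 7) X[k] · e^(2πikn/8)

Computing each x[n]:
x[0] = 3
x[1] = 3
x[2] = -1
x[3] = -2
x[4] = 0
x[5] = 1
x[6] = 3
x[7] = 2

x = [3, 3, -1, -2, 0, 1, 3, 2]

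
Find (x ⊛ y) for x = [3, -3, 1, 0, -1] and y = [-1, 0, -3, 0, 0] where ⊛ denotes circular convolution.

(x ⊛ y)[n] = Σ(m=0 to 4) x[m] · y[(n-m) mod 5]

Computing each output sample:
(x ⊛ y)[0] = -3
(x ⊛ y)[1] = 6
(x ⊛ y)[2] = -10
(x ⊛ y)[3] = 9
(x ⊛ y)[4] = -2

x ⊛ y = [-3, 6, -10, 9, -2]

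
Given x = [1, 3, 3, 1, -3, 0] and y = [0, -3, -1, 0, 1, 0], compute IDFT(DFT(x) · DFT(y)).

(x ⊛ y)[n] = Σ(m=0 to 5) x[m] · y[(n-m) mod 6]

Computing each output sample:
(x ⊛ y)[0] = 6
(x ⊛ y)[1] = -2
(x ⊛ y)[2] = -13
(x ⊛ y)[3] = -12
(x ⊛ y)[4] = -5
(x ⊛ y)[5] = 11

x ⊛ y = [6, -2, -13, -12, -5, 11]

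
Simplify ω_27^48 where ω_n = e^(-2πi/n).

Since ω_27^27 = 1, powers reduce modulo 27.
48 mod 27 = 21
So ω_27^48 = ω_27^21 = e^(-2πi·21/27)

ω_27^48 = ω_27^21 = 0.1736+0.9848i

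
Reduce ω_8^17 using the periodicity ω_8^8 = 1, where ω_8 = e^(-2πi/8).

Since ω_8^8 = 1, powers reduce modulo 8.
17 mod 8 = 1
So ω_8^17 = ω_8^1 = e^(-2πi·1/8)

ω_8^17 = ω_8^1 = 0.7071-0.7071i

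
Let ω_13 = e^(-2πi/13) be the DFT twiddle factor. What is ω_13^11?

ω_13^11 = e^(-2πi·11/13)
= cos(-2π·11/13) + i·sin(-2π·11/13)
= cos(-22π/13) + i·sin(-22π/13)

ω_13^11 = cos(-22π/13) + i·sin(-22π/13) = 0.5681+0.8230i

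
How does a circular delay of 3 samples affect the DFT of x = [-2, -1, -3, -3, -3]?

Time shift by 3: X_shifted[k] = ω_5^(3k) · X[k]
Shifted x = [-3, -3, -3, -2, -1]

DFT(x[n-3]) = [-12, -0.1910+2.4899i, -1.3090+0.2245i, -1.3090-0.2245i, -0.1910-2.4899i]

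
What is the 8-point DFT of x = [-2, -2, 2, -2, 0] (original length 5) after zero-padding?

Original 5-point DFT: [-4, -2.6180-0.4490i, -0.3820+4.9798i, -0.3820-4.9798i, -2.6180+0.4490i]
Zero-padded 8-point DFT provides frequency interpolation.

DFT_8([x, 0, ...]) = [-4, -2.0000+0.8284i, -4, -2.0000+4.8284i, 4, -2.0000-4.8284i, -4, -2.0000-0.8284i]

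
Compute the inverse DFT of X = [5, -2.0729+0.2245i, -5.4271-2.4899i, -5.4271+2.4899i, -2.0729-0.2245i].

x[n] = (1/5) Σ(k=0 to 4) X[k] · e^(2πikn/5)

Computing each x[n]:
x[0] = -2
x[1] = 3
x[2] = 0
x[3] = 2
x[4] = 2

x = [-2, 3, 0, 2, 2]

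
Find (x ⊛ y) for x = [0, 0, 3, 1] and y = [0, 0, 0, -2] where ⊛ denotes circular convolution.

(x ⊛ y)[n] = Σ(m=0 to 3) x[m] · y[(n-m) mod 4]

Computing each output sample:
(x ⊛ y)[0] = 0
(x ⊛ y)[1] = -6
(x ⊛ y)[2] = -2
(x ⊛ y)[3] = 0

x ⊛ y = [0, -6, -2, 0]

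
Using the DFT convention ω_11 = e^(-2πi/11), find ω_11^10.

ω_11^10 = e^(-2πi·10/11)
= cos(-2π·10/11) + i·sin(-2π·10/11)
= cos(-20π/11) + i·sin(-20π/11)

ω_11^10 = cos(-20π/11) + i·sin(-20π/11) = 0.8413+0.5406i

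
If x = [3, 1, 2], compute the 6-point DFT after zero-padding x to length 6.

Original 3-point DFT: [6, 1.5000+0.8660i, 1.5000-0.8660i]
Zero-padded 6-point DFT provides frequency interpolation.

DFT_6([x, 0, ...]) = [6, 2.5000-2.5981i, 1.5000+0.8660i, 4, 1.5000-0.8660i, 2.5000+2.5981i]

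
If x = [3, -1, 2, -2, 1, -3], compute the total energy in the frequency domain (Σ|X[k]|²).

Parseval: Σ|x[n]|² = (1/N)Σ|X[k]|², so Σ|X[k]|² = N·Σ|x[n]|² = 6·28.0000

Σ|X[k]|² = N·Σ|x[n]|² = 6·28.0000 = 168.0000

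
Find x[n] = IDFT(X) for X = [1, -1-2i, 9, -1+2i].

x[n] = (1/4) Σ(k=0 to 3) X[k] · e^(2πikn/4)

Computing each x[n]:
x[0] = 2
x[1] = -1
x[2] = 3
x[3] = -3

x = [2, -1, 3, -3]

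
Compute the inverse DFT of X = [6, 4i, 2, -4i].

x[n] = (1/4) Σ(k=0 to 3) X[k] · e^(2πikn/4)

Computing each x[n]:
x[0] = 2
x[1] = -1
x[2] = 2
x[3] = 3

x = [2, -1, 2, 3]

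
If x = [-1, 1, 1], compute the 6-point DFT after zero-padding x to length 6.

Original 3-point DFT: [1, -2, -2]
Zero-padded 6-point DFT provides frequency interpolation.

DFT_6([x, 0, ...]) = [1, -1.0000-1.7321i, -2, -1, -2, -1.0000+1.7321i]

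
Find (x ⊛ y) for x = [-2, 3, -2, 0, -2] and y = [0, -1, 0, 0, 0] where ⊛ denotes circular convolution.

(x ⊛ y)[n] = Σ(m=0 to 4) x[m] · y[(n-m) mod 5]

Computing each output sample:
(x ⊛ y)[0] = 2
(x ⊛ y)[1] = 2
(x ⊛ y)[2] = -3
(x ⊛ y)[3] = 2
(x ⊛ y)[4] = 0

x ⊛ y = [2, 2, -3, 2, 0]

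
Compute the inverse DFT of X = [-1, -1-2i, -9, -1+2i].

x[n] = (1/4) Σ(k=0 to 3) X[k] · e^(2πikn/4)

Computing each x[n]:
x[0] = -3
x[1] = 3
x[2] = -2
x[3] = 1

x = [-3, 3, -2, 1]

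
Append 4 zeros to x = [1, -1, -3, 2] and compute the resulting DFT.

Original 4-point DFT: [-1, 4+3i, -3, 4-3i]
Zero-padded 8-point DFT provides frequency interpolation.

DFT_8([x, 0, ...]) = [-1, -1.1213+2.2929i, 4+3i, 3.1213-3.7071i, -3, 3.1213+3.7071i, 4-3i, -1.1213-2.2929i]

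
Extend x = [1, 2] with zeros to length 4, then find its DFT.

Original 2-point DFT: [3, -1]
Zero-padded 4-point DFT provides frequency interpolation.

DFT_4([x, 0, ...]) = [3, 1-2i, -1, 1+2i]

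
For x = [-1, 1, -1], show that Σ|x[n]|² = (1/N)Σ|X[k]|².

Time domain:
Σ|x[n]|² = |-1|² + |1|² + |-1|² = 3.0000

Frequency domain:
(1/3)Σ|X[k]|² = (1/3)(|-1|² + |-1.0000-1.7321i|² + |-1.0000+1.7321i|²) = (1/3)·9.0000 = 3.0000

Both sides agree, confirming Parseval's theorem.

Σ|x[n]|² = (1/N)Σ|X[k]|² = 3.0000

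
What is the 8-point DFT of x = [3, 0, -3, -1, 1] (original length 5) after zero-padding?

Original 5-point DFT: [0, 6.5451+2.1266i, 0.9549-1.3143i, 0.9549+1.3143i, 6.5451-2.1266i]
Zero-padded 8-point DFT provides frequency interpolation.

DFT_8([x, 0, ...]) = [0, 2.7071+3.7071i, 7-1i, 1.2929-2.2929i, 2, 1.2929+2.2929i, 7+1i, 2.7071-3.7071i]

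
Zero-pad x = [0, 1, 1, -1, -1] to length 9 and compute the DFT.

Original 5-point DFT: [0, -3.0777i, 0.7265i, -0.7265i, 3.0777i]
Zero-padded 9-point DFT provides frequency interpolation.

DFT_9([x, 0, ...]) = [0, 2.3794-0.4195i, -1.0321-2.8356i, -1.5000+0.8660i, 0.1527+0.1820i, 0.1527-0.1820i, -1.5000-0.8660i, -1.0321+2.8356i, 2.3794+0.4195i]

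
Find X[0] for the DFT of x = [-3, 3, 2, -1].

X[0] = Σ(n=0 to 3) x[n] · ω_4^0 = Σ x[n]
= (-3) + (3) + (2) + (-1)

X[0] = 1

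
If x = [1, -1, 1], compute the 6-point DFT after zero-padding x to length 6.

Original 3-point DFT: [1, 1.0000+1.7321i, 1.0000-1.7321i]
Zero-padded 6-point DFT provides frequency interpolation.

DFT_6([x, 0, ...]) = [1, 0, 1.0000+1.7321i, 3, 1.0000-1.7321i, 0]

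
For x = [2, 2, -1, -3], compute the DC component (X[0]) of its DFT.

X[0] = Σ(n=0 to 3) x[n] · ω_4^0 = Σ x[n]
= (2) + (2) + (-1) + (-3)

X[0] = 0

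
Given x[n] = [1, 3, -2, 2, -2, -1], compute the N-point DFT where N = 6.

X[k] = Σ(n=0 to 5) x[n] · ω_6^(nk)
where ω_6 = e^(-2πi/6)

Computing each X[k]:
X[0] = 1
X[1] = 2.0000-3.4641i
X[2] = 4.0000-3.4641i
X[3] = -7
X[4] = 4.0000+3.4641i
X[5] = 2.0000+3.4641i

X = [1, 2.0000-3.4641i, 4.0000-3.4641i, -7, 4.0000+3.4641i, 2.0000+3.4641i]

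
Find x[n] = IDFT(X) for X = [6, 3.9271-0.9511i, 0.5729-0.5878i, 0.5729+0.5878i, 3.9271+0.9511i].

x[n] = (1/5) Σ(k=0 to 4) X[k] · e^(2πikn/5)

Computing each x[n]:
x[0] = 3
x[1] = 2
x[2] = 0
x[3] = 0
x[4] = 1

x = [3, 2, 0, 0, 1]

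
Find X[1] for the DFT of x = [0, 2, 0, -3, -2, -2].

X[1] = Σ(n=0 to 5) x[n] · ω_6^(1n) where ω_6 = e^(-2πi/6)
= (0)·ω_6^0 + (2)·ω_6^1 + (0)·ω_6^2 + (-3)·ω_6^3 + (-2)·ω_6^4 + (-2)·ω_6^5

X[1] = 4.0000-5.1962i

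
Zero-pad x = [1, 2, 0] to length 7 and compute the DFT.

Original 3-point DFT: [3, -1.7321i, 1.7321i]
Zero-padded 7-point DFT provides frequency interpolation.

DFT_7([x, 0, ...]) = [3, 2.2470-1.5637i, 0.5550-1.9499i, -0.8019-0.8678i, -0.8019+0.8678i, 0.5550+1.9499i, 2.2470+1.5637i]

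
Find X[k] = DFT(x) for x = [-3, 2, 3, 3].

X[k] = Σ(n=0 to 3) x[n] · ω_4^(nk)
where ω_4 = e^(-2πi/4)

Computing each X[k]:
X[0] = 5
X[1] = -6+1i
X[2] = -5
X[3] = -6-1i

X = [5, -6+1i, -5, -6-1i]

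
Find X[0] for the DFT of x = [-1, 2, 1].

X[0] = Σ(n=0 to 2) x[n] · ω_3^0 = Σ x[n]
= (-1) + (2) + (1)

X[0] = 2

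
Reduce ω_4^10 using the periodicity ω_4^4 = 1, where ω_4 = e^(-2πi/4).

Since ω_4^4 = 1, powers reduce modulo 4.
10 mod 4 = 2
So ω_4^10 = ω_4^2 = e^(-2πi·2/4)

ω_4^10 = ω_4^2 = -1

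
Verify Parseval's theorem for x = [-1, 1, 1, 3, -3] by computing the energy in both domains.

Time domain:
Σ|x[n]|² = |-1|² + |1|² + |1|² + |3|² + |-3|² = 21.0000

Frequency domain:
(1/5)Σ|X[k]|² = (1/5)(|1|² + |-4.8541-2.6287i|² + |1.8541-4.2533i|² + |1.8541+4.2533i|² + |-4.8541+2.6287i|²) = (1/5)·105.0000 = 21.0000

Both sides agree, confirming Parseval's theorem.

Σ|x[n]|² = (1/N)Σ|X[k]|² = 21.0000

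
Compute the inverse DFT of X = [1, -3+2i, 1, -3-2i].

x[n] = (1/4) Σ(k=0 to 3) X[k] · e^(2πikn/4)

Computing each x[n]:
x[0] = -1
x[1] = -1
x[2] = 2
x[3] = 1

x = [-1, -1, 2, 1]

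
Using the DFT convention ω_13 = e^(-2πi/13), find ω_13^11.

ω_13^11 = e^(-2πi·11/13)
= cos(-2π·11/13) + i·sin(-2π·11/13)
= cos(-22π/13) + i·sin(-22π/13)

ω_13^11 = cos(-22π/13) + i·sin(-22π/13) = 0.5681+0.8230i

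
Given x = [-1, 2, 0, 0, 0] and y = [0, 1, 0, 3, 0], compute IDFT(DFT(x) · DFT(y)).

(x ⊛ y)[n] = Σ(m=0 to 4) x[m] · y[(n-m) mod 5]

Computing each output sample:
(x ⊛ y)[0] = 0
(x ⊛ y)[1] = -1
(x ⊛ y)[2] = 2
(x ⊛ y)[3] = -3
(x ⊛ y)[4] = 6

x ⊛ y = [0, -1, 2, -3, 6]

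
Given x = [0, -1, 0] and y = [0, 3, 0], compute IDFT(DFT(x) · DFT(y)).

(x ⊛ y)[n] = Σ(m=0 to 2) x[m] · y[(n-m) mod 3]

Computing each output sample:
(x ⊛ y)[0] = 0
(x ⊛ y)[1] = 0
(x ⊛ y)[2] = -3

x ⊛ y = [0, 0, -3]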